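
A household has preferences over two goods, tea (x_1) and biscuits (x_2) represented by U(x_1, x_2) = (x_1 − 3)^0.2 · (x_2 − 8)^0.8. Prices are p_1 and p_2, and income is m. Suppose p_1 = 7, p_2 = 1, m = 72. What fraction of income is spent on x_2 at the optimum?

share on x_2 = 0.5889

MRS = (1/4)·(x_2−8)/(x_1−3). Tangency with p_1/p_2 gives x_2−8 = 4·(p_1/p_2)·(x_1−3).
Substituting into the budget: x_1* = 3 + 0.2·(m − 3·p_1 − 8·p_2)/p_1, and x_2* = 8 + 0.8·(…)/p_2.
Discretionary income = 72 − 3·7 − 8·1 = 43; x_1* = 3 + 0.2·43/7 = 4.2286; x_2* = 8 + 0.8·43/1 = 42.4.
Expenditure on x_2: 1·42.4 = 42.4; share = 0.5889.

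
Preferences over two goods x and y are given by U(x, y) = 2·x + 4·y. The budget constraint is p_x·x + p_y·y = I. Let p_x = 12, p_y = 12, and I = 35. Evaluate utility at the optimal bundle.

V = 11.6667

y gives more utility per dollar, so spend all income on y: y* = I/p_y, x* = 0.
Numerically: x* = 0, y* = 2.9167.
Utility at the optimum: U(0, 2.9167) = 11.6667.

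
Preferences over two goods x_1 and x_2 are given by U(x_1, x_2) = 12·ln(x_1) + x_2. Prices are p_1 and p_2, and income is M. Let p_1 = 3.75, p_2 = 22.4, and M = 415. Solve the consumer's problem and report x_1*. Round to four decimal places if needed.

MU_x_1 = 12/x_1, MU_x_2 = 1. Tangency: 12/x_1 = p_1/p_2.
So x_1*(p_1,p_2) = 12·p_2/p_1, independent of income; and x_2* = (M − 12·p_2)/p_2.
At the given prices: x_1* = 12·22.4/3.75 = 71.68.

x_1* = 71.68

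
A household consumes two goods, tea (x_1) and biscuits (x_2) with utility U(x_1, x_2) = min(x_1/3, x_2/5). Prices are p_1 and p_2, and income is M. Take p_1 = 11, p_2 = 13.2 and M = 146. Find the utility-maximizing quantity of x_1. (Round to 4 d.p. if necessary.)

x_1* = 4.4242

Leontief preferences: the optimum is at the kink where x_1/3 = x_2/5, i.e. x_2 = (5/3)·x_1.
Budget: p_1·x_1 + p_2·(5/3)·x_1 = M, so (3·p_1 + 5·p_2)·x_1 = 3·M.
Demand: x_1*(p_1,p_2,M) = 3·M/(3·p_1 + 5·p_2), x_2* = 5·M/(3·p_1 + 5·p_2).
Here 3·11 + 5·13.2 = 99, giving x_1* = 4.4242.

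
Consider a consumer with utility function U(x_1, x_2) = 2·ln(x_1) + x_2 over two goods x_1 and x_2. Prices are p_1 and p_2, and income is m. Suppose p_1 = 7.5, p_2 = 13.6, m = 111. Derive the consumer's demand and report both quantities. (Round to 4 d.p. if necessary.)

So x_1*(p_1,p_2) = 2·p_2/p_1, independent of income; and x_2* = (m − 2·p_2)/p_2.
At the given prices: x_1* = 2·13.6/7.5 = 3.6267, and x_2* = 6.1618.

x_1* = 3.6267, x_2* = 6.1618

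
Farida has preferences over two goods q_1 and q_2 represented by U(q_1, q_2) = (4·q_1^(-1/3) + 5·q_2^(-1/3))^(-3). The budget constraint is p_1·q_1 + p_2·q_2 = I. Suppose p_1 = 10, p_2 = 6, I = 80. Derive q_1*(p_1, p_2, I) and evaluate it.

q_1* = 3.9207

MU_q_1 ∝ 4·q_1^(-4/3), MU_q_2 ∝ 5·q_2^(-4/3), so MRS = (4/5)·(q_2/q_1)^(4/3) = p_1/p_2.
Hence q_2/q_1 = ((5/4)·p_1/p_2)^(1/(4/3)), i.e. raised to the 0.75 power.
Substitute q_2 = (q_2/q_1)·q_1 into the budget: q_1* = I/(p_1 + p_2·(q_2/q_1)).
Numerically q_2/q_1 = 1.73408, so q_1* = 80/(10 + 6·1.73408) = 3.9207.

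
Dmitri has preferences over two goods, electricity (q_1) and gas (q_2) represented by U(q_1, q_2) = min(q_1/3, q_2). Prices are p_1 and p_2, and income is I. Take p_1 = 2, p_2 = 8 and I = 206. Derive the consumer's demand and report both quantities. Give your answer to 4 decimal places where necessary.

q_1* = 44.1429, q_2* = 14.7143

Leontief preferences: the optimum is at the kink where q_1/3 = q_2/1, i.e. q_2 = (1/3)·q_1.
Budget: p_1·q_1 + p_2·(1/3)·q_1 = I, so (3·p_1 + p_2)·q_1 = 3·I.
Demand: q_1*(p_1,p_2,I) = 3·I/(3·p_1 + p_2), q_2* = I/(3·p_1 + p_2).
Here 3·2 + 8 = 14, giving q_1* = 44.1429 and q_2* = 14.7143.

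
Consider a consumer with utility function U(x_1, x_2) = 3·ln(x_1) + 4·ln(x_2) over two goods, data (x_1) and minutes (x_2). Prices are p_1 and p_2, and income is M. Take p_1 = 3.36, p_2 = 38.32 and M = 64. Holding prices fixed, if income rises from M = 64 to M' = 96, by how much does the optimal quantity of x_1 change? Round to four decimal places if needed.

At p_1=3.36, p_2=38.32, M=64: x_1* = 3/7·64/3.36 = 8.1633.
At M' = 96: x_1* = 12.2449. Change: 12.2449 − 8.1633 = 4.0816.

Δx_1* = 4.0816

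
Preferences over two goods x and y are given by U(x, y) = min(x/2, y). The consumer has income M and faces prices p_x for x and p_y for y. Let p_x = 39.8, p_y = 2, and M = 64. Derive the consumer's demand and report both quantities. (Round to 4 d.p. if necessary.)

With perfect complements, no substitution: consume in ratio x:y = 2:1.
Budget: p_x·x + p_y·(1/2)·x = M, so (2·p_x + p_y)·x = 2·M.
Demand: x*(p_x,p_y,M) = 2·M/(2·p_x + p_y), y* = M/(2·p_x + p_y).
Here 2·39.8 + 2 = 81.6, giving x* = 1.5686 and y* = 0.7843.

x* = 1.5686, y* = 0.7843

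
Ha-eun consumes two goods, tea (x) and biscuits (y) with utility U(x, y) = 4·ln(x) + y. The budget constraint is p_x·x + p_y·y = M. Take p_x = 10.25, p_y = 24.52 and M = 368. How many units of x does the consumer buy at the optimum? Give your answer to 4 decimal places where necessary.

x* = 9.5688

MU_x = 4/x, MU_y = 1. Tangency: 4/x = p_x/p_y.
So x*(p_x,p_y) = 4·p_y/p_x, independent of income; and y* = (M − 4·p_y)/p_y.
At the given prices: x* = 4·24.52/10.25 = 9.5688.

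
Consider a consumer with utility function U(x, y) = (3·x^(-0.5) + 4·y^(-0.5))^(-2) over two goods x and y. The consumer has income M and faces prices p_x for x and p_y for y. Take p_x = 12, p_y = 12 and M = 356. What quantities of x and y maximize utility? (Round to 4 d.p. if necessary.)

From the CES first-order condition, (3/4)·(y/x)^(1.5) = p_x/p_y.
Hence y/x = ((4/3)·p_x/p_y)^(1/(1.5)), i.e. raised to the 2/3 power.
Substitute y = (y/x)·x into the budget: x* = M/(p_x + p_y·(y/x)).
Numerically y/x = 1.211414, so x* = 356/(12 + 12·1.211414) = 13.4152 and y* = 1.211414·13.4152 = 16.2514.

x* = 13.4152, y* = 16.2514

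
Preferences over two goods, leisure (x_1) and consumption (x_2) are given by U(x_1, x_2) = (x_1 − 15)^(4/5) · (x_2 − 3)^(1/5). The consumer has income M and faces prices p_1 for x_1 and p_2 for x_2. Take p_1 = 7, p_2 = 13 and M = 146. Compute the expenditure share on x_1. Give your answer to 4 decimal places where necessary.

share on x_1 = 0.7301

MRS = 4·(x_2−3)/(x_1−15). Tangency with p_1/p_2 gives x_2−3 = (1/4)·(p_1/p_2)·(x_1−15).
After buying the subsistence bundle (15, 3), a share 0.8 of the remaining income goes to x_1: x_1* = 15 + 0.8·(M − 15p_1 − 3p_2)/p_1.
Discretionary income = 146 − 15·7 − 3·13 = 2; x_1* = 15 + 0.8·2/7 = 15.2286; x_2* = 3 + 0.2·2/13 = 3.0308.
Expenditure on x_1: 7·15.2286 = 106.6; share = 0.7301.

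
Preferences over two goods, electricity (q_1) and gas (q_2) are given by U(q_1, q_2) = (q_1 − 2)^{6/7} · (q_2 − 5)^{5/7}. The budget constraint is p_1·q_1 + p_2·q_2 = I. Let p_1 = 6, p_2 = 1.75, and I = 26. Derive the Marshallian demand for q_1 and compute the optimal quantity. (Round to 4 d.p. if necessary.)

Let q_1' = q_1−2, q_2' = q_2−5. MRS = (6/5)·q_2'/q_1' = p_1/p_2.
After buying the subsistence bundle (2, 5), a share 6/11 of the remaining income goes to q_1: q_1* = 2 + 6/11·(I − 2p_1 − 5p_2)/p_1.
Discretionary income = 26 − 2·6 − 5·1.75 = 5.25; q_1* = 2 + 6/11·5.25/6 = 2.4773.

q_1* = 2.4773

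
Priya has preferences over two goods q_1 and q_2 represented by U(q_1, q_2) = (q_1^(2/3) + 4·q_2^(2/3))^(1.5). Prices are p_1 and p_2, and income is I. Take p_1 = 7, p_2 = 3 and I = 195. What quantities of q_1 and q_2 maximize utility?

q_1* = 0.0797, q_2* = 64.814

Substitute q_2 = (q_2/q_1)·q_1 into the budget: q_1* = I/(p_1 + p_2·(q_2/q_1)).
Numerically q_2/q_1 = 813.037037, so q_1* = 195/(7 + 3·813.037037) = 0.0797 and q_2* = 813.037037·0.0797 = 64.814.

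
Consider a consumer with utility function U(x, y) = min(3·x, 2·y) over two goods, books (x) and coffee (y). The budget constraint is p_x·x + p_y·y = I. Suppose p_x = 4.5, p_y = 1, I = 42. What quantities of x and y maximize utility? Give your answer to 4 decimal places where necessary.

Leontief preferences: the optimum is at the kink where x/2 = y/3, i.e. y = (3/2)·x.
Budget: p_x·x + p_y·(3/2)·x = I, so (2·p_x + 3·p_y)·x = 2·I.
Demand: x*(p_x,p_y,I) = 2·I/(2·p_x + 3·p_y), y* = 3·I/(2·p_x + 3·p_y).
Here 2·4.5 + 3·1 = 12, giving x* = 7 and y* = 10.5.

x* = 7, y* = 10.5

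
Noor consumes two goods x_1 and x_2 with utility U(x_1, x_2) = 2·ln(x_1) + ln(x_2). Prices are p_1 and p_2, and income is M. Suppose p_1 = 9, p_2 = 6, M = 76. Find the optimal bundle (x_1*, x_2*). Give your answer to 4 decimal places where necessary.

x_1* = 5.6296, x_2* = 4.2222

Demand: x_1*(p_1,p_2,M) = 2/3·M/p_1 and x_2* = 1/3·M/p_2.
At p_1=9, p_2=6, M=76: x_1* = 2/3·76/9 = 5.6296, x_2* = 4.2222.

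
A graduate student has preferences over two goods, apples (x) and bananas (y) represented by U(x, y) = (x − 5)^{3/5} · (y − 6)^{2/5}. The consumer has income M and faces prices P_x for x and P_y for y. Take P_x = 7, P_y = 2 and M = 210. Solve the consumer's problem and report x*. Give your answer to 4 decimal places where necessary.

Let x' = x−5, y' = y−6. MRS = (3/2)·y'/x' = P_x/P_y.
After buying the subsistence bundle (5, 6), a share 0.6 of the remaining income goes to x: x* = 5 + 0.6·(M − 5P_x − 6P_y)/P_x.
Discretionary income = 210 − 5·7 − 6·2 = 163; x* = 5 + 0.6·163/7 = 18.9714.

x* = 18.9714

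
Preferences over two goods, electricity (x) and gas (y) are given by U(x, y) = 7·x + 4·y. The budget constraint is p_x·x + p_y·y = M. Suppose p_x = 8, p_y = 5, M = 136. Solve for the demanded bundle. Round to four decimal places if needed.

Linear utility — the consumer picks whichever good has higher MU/price: 7/8 = 0.875 vs 4/5 = 0.8.
x gives more utility per dollar, so spend all income on x: x* = M/p_x, y* = 0.
Numerically: x* = 17, y* = 0.

x* = 17, y* = 0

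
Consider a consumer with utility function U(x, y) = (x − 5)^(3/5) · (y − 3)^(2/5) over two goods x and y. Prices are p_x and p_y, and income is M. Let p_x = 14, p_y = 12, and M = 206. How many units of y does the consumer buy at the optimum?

y* = 6.3333

Discretionary income = 206 − 5·14 − 3·12 = 100; y* = 3 + 0.4·100/12 = 6.3333.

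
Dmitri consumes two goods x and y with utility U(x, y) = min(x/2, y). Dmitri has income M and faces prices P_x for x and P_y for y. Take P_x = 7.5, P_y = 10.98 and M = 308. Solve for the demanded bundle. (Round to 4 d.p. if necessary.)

Demand: x*(P_x,P_y,M) = 2·M/(2·P_x + P_y), y* = M/(2·P_x + P_y).
Here 2·7.5 + 10.98 = 25.98, giving x* = 23.7105 and y* = 11.8553.

x* = 23.7105, y* = 11.8553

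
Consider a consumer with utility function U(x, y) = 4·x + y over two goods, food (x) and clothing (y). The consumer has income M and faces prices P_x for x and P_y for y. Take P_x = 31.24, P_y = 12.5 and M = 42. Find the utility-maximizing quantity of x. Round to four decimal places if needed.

x* = 1.3444

x gives more utility per dollar, so spend all income on x: x* = M/P_x, y* = 0.
Numerically: x* = 1.3444, y* = 0.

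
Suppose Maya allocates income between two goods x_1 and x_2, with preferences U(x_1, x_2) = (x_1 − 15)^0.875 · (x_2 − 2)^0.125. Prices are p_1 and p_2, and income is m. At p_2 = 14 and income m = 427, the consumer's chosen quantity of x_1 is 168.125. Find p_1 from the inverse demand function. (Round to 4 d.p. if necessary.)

p_1 = 2.1

This is Cobb-Douglas in (x_1−15, x_2−2): tangency gives 0.875·p_2·(x_2−2) = 0.125·p_1·(x_1−15).
Substituting into the budget: x_1* = 15 + 0.875·(m − 15·p_1 − 2·p_2)/p_1, and x_2* = 2 + 0.125·(…)/p_2.
Set x_1* = 168.125 in the demand function and solve for p_1: p_1 = 2.1.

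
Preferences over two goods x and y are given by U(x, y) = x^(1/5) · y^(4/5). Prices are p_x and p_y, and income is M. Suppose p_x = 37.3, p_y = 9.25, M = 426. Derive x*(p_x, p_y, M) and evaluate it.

MU_x/MU_y = (0.2·y)/(0.8·x); tangency sets this equal to p_x/p_y.
Rearranging, p_y·y = 4·p_x·x. Substituting into the budget gives p_x·x·(1 + 4) = M.
Demand: x*(p_x,p_y,M) = 0.2·M/p_x and y* = 0.8·M/p_y.
At p_x=37.3, p_y=9.25, M=426: x* = 0.2·426/37.3 = 2.2842.

x* = 2.2842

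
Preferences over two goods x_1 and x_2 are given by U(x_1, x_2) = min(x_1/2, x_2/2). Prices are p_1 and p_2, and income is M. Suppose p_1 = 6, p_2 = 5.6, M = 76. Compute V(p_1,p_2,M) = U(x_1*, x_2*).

With perfect complements, no substitution: consume in ratio x_1:x_2 = 2:2.
Budget: p_1·x_1 + p_2·x_1 = M, so (2·p_1 + 2·p_2)·x_1 = 2·M.
Demand: x_1*(p_1,p_2,M) = 2·M/(2·p_1 + 2·p_2), x_2* = 2·M/(2·p_1 + 2·p_2).
Here 2·6 + 2·5.6 = 23.2, giving x_1* = 6.5517 and x_2* = 6.5517.
Utility at the optimum: U(6.5517, 6.5517) = 3.2759.

V = 3.2759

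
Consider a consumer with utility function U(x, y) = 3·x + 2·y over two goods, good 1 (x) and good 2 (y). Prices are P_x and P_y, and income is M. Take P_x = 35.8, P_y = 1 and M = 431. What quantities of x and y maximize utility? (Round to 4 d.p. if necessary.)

Perfect substitutes: compare marginal utility per dollar. 3/P_x vs 2/P_y → 0.0838 vs 2.
y gives more utility per dollar, so spend all income on y: y* = M/P_y, x* = 0.
Numerically: x* = 0, y* = 431.

x* = 0, y* = 431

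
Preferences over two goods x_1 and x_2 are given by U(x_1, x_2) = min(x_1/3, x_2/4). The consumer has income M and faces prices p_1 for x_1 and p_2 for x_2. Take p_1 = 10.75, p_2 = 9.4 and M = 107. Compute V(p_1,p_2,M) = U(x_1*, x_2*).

With perfect complements, no substitution: consume in ratio x_1:x_2 = 3:4.
Budget: p_1·x_1 + p_2·(4/3)·x_1 = M, so (3·p_1 + 4·p_2)·x_1 = 3·M.
Demand: x_1*(p_1,p_2,M) = 3·M/(3·p_1 + 4·p_2), x_2* = 4·M/(3·p_1 + 4·p_2).
Here 3·10.75 + 4·9.4 = 69.85, giving x_1* = 4.5956 and x_2* = 6.1274.
Utility at the optimum: U(4.5956, 6.1274) = 1.5319.

V = 1.5319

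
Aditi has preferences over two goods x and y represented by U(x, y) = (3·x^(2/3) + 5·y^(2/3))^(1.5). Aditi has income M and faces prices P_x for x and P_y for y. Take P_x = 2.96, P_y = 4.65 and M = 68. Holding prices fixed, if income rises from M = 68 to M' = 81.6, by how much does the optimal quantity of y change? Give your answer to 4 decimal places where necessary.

Δy* = 1.9078

Numerically y/x = 1.19416, so x* = 68/(2.96 + 4.65·1.19416) = 7.9879 and y* = 1.19416·7.9879 = 9.5389.
At M' = 81.6: y* = 11.4466. Change: 11.4466 − 9.5389 = 1.9078.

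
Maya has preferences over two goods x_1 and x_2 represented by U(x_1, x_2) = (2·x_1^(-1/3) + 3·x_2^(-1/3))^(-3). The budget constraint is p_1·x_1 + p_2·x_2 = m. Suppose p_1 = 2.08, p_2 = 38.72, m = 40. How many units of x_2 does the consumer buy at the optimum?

From the CES first-order condition, (2/3)·(x_2/x_1)^(4/3) = p_1/p_2.
Solve for the ratio: x_2/x_1 = [(3/2)·p_1/p_2]^(0.75).
With the ratio pinned down, the budget gives x_1* = m/(p_1 + p_2·(x_2/x_1)) and x_2* = (x_2/x_1)·x_1*.
Numerically x_2/x_1 = 0.151239, so x_1* = 40/(2.08 + 38.72·0.151239) = 5.0403 and x_2* = 0.151239·5.0403 = 0.7623.

x_2* = 0.7623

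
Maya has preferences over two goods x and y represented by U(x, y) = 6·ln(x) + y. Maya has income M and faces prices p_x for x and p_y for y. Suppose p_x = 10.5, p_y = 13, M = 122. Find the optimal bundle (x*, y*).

x* = 7.4286, y* = 3.3846

MU_x = 6/x, MU_y = 1. Tangency: 6/x = p_x/p_y.
So x*(p_x,p_y) = 6·p_y/p_x, independent of income; and y* = (M − 6·p_y)/p_y.
At the given prices: x* = 6·13/10.5 = 7.4286, and y* = 3.3846.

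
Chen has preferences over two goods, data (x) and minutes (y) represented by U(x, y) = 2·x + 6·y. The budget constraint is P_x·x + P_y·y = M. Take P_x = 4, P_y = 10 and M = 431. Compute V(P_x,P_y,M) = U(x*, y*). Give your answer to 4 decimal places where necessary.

Perfect substitutes: compare marginal utility per dollar. 2/P_x vs 6/P_y → 0.5 vs 0.6.
y gives more utility per dollar, so spend all income on y: y* = M/P_y, x* = 0.
Numerically: x* = 0, y* = 43.1.
Utility at the optimum: U(0, 43.1) = 258.6.

V = 258.6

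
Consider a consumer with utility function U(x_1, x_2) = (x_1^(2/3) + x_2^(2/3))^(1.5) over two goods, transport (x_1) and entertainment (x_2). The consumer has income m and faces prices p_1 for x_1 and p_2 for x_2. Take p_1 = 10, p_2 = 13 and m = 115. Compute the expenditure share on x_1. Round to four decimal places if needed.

share on x_1 = 0.6283

From the CES first-order condition, (x_2/x_1)^(1/3) = p_1/p_2.
Solve for the ratio: x_2/x_1 = [p_1/p_2]^(3).
Substitute x_2 = (x_2/x_1)·x_1 into the budget: x_1* = m/(p_1 + p_2·(x_2/x_1)).
Numerically x_2/x_1 = 0.455166, so x_1* = 115/(10 + 13·0.455166) = 7.2249 and x_2* = 0.455166·7.2249 = 3.2885.
Expenditure on x_1: 10·7.2249 = 72.2491; share = 0.6283.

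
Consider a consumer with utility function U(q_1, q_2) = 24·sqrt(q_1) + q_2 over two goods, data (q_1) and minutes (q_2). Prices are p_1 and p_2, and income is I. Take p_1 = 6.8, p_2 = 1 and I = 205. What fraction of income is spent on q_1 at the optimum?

Set MRS = p_1/p_2: 12·q_1^(−1/2) = p_1/p_2.
Solve: √q_1 = 12·p_2/p_1, so q_1*(p_1,p_2) = (12·p_2/p_1)², and q_2* = (I − p_1·q_1*)/p_2.
Plugging in: q_1* = (12·1/6.8)² = 3.1142, q_2* = 183.8235.
Expenditure on q_1: 6.8·3.1142 = 21.1765; share = 0.1033.

share on q_1 = 0.1033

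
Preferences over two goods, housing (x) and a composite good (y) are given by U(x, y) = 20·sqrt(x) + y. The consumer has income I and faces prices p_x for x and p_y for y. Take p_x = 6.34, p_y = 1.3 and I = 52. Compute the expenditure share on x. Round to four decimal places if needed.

Set MRS = p_x/p_y: 10·x^(−1/2) = p_x/p_y.
Thus x* = (10·p_y/p_x)² — independent of I — with the rest of income spent on y.
Plugging in: x* = (10·1.3/6.34)² = 4.2044, y* = 19.4953.
Expenditure on x: 6.34·4.2044 = 26.6562; share = 0.5126.

share on x = 0.5126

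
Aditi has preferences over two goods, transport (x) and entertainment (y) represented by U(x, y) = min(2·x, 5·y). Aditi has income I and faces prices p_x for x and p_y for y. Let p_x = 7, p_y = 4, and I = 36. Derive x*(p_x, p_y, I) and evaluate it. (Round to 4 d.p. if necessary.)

Leontief preferences: the optimum is at the kink where x/5 = y/2, i.e. y = (2/5)·x.
Budget: p_x·x + p_y·(2/5)·x = I, so (5·p_x + 2·p_y)·x = 5·I.
Demand: x*(p_x,p_y,I) = 5·I/(5·p_x + 2·p_y), y* = 2·I/(5·p_x + 2·p_y).
Here 5·7 + 2·4 = 43, giving x* = 4.186.

x* = 4.186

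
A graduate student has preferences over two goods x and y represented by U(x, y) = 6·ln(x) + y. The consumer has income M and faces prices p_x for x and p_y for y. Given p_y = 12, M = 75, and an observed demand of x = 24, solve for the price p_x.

MU_x = 6/x, MU_y = 1. Tangency: 6/x = p_x/p_y.
So x*(p_x,p_y) = 6·p_y/p_x, independent of income; and y* = (M − 6·p_y)/p_y.
Set x* = 24 in the demand function and solve for p_x: p_x = 3.

p_x = 3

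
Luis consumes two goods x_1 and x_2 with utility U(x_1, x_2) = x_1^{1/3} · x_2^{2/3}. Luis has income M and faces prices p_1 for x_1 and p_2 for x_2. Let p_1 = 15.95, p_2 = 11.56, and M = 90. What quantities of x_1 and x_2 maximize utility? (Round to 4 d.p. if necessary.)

Tangency: MRS = (1/2)·x_2/x_1 = p_1/p_2.
So 1/3·p_2·x_2 = 2/3·p_1·x_1; combined with the budget, a share 1/3 of income goes to x_1.
Demand: x_1*(p_1,p_2,M) = 1/3·M/p_1 and x_2* = 2/3·M/p_2.
At p_1=15.95, p_2=11.56, M=90: x_1* = 1/3·90/15.95 = 1.8809, x_2* = 5.1903.

x_1* = 1.8809, x_2* = 5.1903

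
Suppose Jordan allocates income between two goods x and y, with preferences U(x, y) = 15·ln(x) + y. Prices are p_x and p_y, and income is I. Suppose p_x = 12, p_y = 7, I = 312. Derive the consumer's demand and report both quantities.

x* = 8.75, y* = 29.5714

At the given prices: x* = 15·7/12 = 8.75, and y* = 29.5714.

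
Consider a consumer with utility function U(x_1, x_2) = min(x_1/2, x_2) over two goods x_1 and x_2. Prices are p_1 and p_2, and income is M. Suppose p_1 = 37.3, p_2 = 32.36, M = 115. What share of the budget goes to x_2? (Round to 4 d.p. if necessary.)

share on x_2 = 0.3025

Demand: x_1*(p_1,p_2,M) = 2·M/(2·p_1 + p_2), x_2* = M/(2·p_1 + p_2).
Here 2·37.3 + 32.36 = 106.96, giving x_1* = 2.1503 and x_2* = 1.0752.
Expenditure on x_2: 32.36·1.0752 = 34.7924; share = 0.3025.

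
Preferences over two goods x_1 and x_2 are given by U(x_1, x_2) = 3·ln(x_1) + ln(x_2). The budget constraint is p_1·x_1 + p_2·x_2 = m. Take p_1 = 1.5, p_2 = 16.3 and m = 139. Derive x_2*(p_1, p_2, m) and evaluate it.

x_2* = 2.1319

Tangency: MRS = 3·x_2/x_1 = p_1/p_2.
So 3·p_2·x_2 = p_1·x_1; combined with the budget, a share 0.75 of income goes to x_1.
Demand: x_1*(p_1,p_2,m) = 0.75·m/p_1 and x_2* = 0.25·m/p_2.
At p_1=1.5, p_2=16.3, m=139: x_2* = 0.25·139/16.3 = 2.1319.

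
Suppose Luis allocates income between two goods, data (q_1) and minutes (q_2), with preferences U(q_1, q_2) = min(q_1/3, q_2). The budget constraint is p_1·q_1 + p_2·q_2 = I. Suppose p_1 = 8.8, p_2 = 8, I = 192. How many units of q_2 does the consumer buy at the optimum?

q_2* = 5.5814

Leontief preferences: the optimum is at the kink where q_1/3 = q_2/1, i.e. q_2 = (1/3)·q_1.
Budget: p_1·q_1 + p_2·(1/3)·q_1 = I, so (3·p_1 + p_2)·q_1 = 3·I.
Demand: q_1*(p_1,p_2,I) = 3·I/(3·p_1 + p_2), q_2* = I/(3·p_1 + p_2).
Here 3·8.8 + 8 = 34.4, giving q_2* = 5.5814.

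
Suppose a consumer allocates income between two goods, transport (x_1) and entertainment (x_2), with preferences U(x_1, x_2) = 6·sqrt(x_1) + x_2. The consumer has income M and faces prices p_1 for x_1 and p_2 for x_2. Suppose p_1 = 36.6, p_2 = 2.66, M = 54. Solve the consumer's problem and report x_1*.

x_1* = 0.0475

MU_x_1 = 3/√x_1, MU_x_2 = 1. Tangency: 3/√x_1 = p_1/p_2.
Solve: √x_1 = 3·p_2/p_1, so x_1*(p_1,p_2) = (3·p_2/p_1)², and x_2* = (M − p_1·x_1*)/p_2.
Plugging in: x_1* = (3·2.66/36.6)² = 0.0475.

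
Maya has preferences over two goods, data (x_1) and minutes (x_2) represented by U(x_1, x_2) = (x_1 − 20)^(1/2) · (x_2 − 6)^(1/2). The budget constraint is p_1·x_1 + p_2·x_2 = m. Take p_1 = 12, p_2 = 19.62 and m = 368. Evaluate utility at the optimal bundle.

Substituting into the budget: x_1* = 20 + 0.5·(m − 20·p_1 − 6·p_2)/p_1, and x_2* = 6 + 0.5·(…)/p_2.
Discretionary income = 368 − 20·12 − 6·19.62 = 10.28; x_1* = 20 + 0.5·10.28/12 = 20.4283; x_2* = 6 + 0.5·10.28/19.62 = 6.262.
Utility at the optimum: U(20.4283, 6.262) = 0.335.

V = 0.335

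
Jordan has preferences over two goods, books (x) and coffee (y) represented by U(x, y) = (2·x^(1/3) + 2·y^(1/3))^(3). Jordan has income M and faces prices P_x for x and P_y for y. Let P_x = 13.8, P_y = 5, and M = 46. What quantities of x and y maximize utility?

x* = 1.2525, y* = 5.7431

With the ratio pinned down, the budget gives x* = M/(P_x + P_y·(y/x)) and y* = (y/x)·x*.
Numerically y/x = 4.585256, so x* = 46/(13.8 + 5·4.585256) = 1.2525 and y* = 4.585256·1.2525 = 5.7431.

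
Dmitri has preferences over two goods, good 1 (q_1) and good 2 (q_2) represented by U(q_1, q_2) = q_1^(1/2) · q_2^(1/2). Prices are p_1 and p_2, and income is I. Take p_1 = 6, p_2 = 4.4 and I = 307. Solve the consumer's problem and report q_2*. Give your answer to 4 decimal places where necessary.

q_2* = 34.8864

Demand: q_1*(p_1,p_2,I) = 0.5·I/p_1 and q_2* = 0.5·I/p_2.
At p_1=6, p_2=4.4, I=307: q_2* = 0.5·307/4.4 = 34.8864.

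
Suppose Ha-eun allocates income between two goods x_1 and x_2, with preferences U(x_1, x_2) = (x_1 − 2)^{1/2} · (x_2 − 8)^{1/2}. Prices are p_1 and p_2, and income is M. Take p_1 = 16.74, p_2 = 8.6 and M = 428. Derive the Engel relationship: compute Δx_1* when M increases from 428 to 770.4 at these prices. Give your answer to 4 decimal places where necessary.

MRS = (x_2−8)/(x_1−2). Tangency with p_1/p_2 gives x_2−8 = (p_1/p_2)·(x_1−2).
After buying the subsistence bundle (2, 8), a share 0.5 of the remaining income goes to x_1: x_1* = 2 + 0.5·(M − 2p_1 − 8p_2)/p_1.
Discretionary income = 428 − 2·16.74 − 8·8.6 = 325.72; x_1* = 2 + 0.5·325.72/16.74 = 11.7288.
At M' = 770.4: x_1* = 21.9558. Change: 21.9558 − 11.7288 = 10.227.

Δx_1* = 10.227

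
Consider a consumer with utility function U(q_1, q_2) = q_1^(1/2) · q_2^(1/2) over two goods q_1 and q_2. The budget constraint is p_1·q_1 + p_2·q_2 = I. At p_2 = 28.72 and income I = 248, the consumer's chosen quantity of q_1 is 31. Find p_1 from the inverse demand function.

Tangency: MRS = q_2/q_1 = p_1/p_2.
So 0.5·p_2·q_2 = 0.5·p_1·q_1; combined with the budget, a share 0.5 of income goes to q_1.
Demand: q_1*(p_1,p_2,I) = 0.5·I/p_1 and q_2* = 0.5·I/p_2.
Set q_1* = 31 in the demand function and solve for p_1: p_1 = 4.

p_1 = 4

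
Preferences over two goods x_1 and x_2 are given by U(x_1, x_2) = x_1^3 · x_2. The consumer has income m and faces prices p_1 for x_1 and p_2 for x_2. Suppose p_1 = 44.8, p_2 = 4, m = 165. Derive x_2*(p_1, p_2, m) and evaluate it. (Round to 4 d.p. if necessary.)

Demand: x_1*(p_1,p_2,m) = 0.75·m/p_1 and x_2* = 0.25·m/p_2.
At p_1=44.8, p_2=4, m=165: x_2* = 0.25·165/4 = 10.3125.

x_2* = 10.3125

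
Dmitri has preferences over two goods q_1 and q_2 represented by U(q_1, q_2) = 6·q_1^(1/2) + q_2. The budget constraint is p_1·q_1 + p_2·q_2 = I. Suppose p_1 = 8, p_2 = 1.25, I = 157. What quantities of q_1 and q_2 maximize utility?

Utility is quasi-linear in q_2; the FOC for q_1 is 3/√q_1 = p_1/p_2.
Solve: √q_1 = 3·p_2/p_1, so q_1*(p_1,p_2) = (3·p_2/p_1)², and q_2* = (I − p_1·q_1*)/p_2.
Plugging in: q_1* = (3·1.25/8)² = 0.2197, q_2* = 124.1937.

q_1* = 0.2197, q_2* = 124.1937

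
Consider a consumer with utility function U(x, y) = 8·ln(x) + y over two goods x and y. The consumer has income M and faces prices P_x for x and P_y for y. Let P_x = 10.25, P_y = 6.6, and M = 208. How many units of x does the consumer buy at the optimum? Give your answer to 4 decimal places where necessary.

MU_x = 8/x, MU_y = 1. Tangency: 8/x = P_x/P_y.
So x*(P_x,P_y) = 8·P_y/P_x, independent of income; and y* = (M − 8·P_y)/P_y.
At the given prices: x* = 8·6.6/10.25 = 5.1512.

x* = 5.1512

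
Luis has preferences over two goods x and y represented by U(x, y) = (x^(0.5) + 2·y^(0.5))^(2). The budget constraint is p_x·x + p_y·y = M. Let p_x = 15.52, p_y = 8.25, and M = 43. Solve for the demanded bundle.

x* = 0.325, y* = 4.6007

MU_x ∝ x^(-0.5), MU_y ∝ 2·y^(-0.5), so MRS = (1/2)·(y/x)^(0.5) = p_x/p_y.
Solve for the ratio: y/x = [2·p_x/p_y]^(2).
Substitute y = (y/x)·x into the budget: x* = M/(p_x + p_y·(y/x)).
Numerically y/x = 14.155836, so x* = 43/(15.52 + 8.25·14.155836) = 0.325 and y* = 14.155836·0.325 = 4.6007.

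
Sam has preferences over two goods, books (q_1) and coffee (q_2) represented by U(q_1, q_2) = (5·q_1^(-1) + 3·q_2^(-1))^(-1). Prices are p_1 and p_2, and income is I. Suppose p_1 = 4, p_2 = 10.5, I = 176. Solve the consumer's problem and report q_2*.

q_2* = 9.3287

Substitute q_2 = (q_2/q_1)·q_1 into the budget: q_1* = I/(p_1 + p_2·(q_2/q_1)).
Numerically q_2/q_1 = 0.478091, so q_1* = 176/(4 + 10.5·0.478091) = 19.5123 and q_2* = 0.478091·19.5123 = 9.3287.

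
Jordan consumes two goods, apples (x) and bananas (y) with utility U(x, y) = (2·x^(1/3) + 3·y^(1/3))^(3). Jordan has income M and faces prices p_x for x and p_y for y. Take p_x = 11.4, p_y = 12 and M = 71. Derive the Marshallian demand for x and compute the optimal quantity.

x* = 2.2318

From the CES first-order condition, (2/3)·(y/x)^(2/3) = p_x/p_y.
Hence y/x = ((3/2)·p_x/p_y)^(1/(2/3)), i.e. raised to the 1.5 power.
With the ratio pinned down, the budget gives x* = M/(p_x + p_y·(y/x)) and y* = (y/x)·x*.
Numerically y/x = 1.70107, so x* = 71/(11.4 + 12·1.70107) = 2.2318.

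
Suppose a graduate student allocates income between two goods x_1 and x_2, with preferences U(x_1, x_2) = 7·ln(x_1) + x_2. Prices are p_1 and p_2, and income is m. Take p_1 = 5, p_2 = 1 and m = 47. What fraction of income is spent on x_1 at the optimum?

share on x_1 = 0.1489

MU_x_1 = 7/x_1, MU_x_2 = 1. Tangency: 7/x_1 = p_1/p_2.
So x_1*(p_1,p_2) = 7·p_2/p_1, independent of income; and x_2* = (m − 7·p_2)/p_2.
At the given prices: x_1* = 7·1/5 = 1.4, and x_2* = 40.
Expenditure on x_1: 5·1.4 = 7; share = 0.1489.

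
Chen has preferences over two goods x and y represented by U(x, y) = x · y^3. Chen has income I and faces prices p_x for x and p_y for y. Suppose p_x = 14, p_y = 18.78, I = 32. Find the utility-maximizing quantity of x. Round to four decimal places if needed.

x* = 0.5714

The MRS is (1/3)·y/x. Set MRS = p_x/p_y.
So p_y·y = 3·p_x·x; combined with the budget, a share 0.25 of income goes to x.
Demand: x*(p_x,p_y,I) = 0.25·I/p_x and y* = 0.75·I/p_y.
At p_x=14, p_y=18.78, I=32: x* = 0.25·32/14 = 0.5714.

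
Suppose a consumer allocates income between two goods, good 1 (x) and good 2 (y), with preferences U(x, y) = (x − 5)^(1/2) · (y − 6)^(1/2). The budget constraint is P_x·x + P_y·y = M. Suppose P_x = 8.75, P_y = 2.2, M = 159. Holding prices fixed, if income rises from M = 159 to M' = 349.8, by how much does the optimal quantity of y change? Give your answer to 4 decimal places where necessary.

Δy* = 43.3636

Let x' = x−5, y' = y−6. MRS = y'/x' = P_x/P_y.
After buying the subsistence bundle (5, 6), a share 0.5 of the remaining income goes to x: x* = 5 + 0.5·(M − 5P_x − 6P_y)/P_x.
Discretionary income = 159 − 5·8.75 − 6·2.2 = 102.05; y* = 6 + 0.5·102.05/2.2 = 29.1932.
At M' = 349.8: y* = 72.5568. Change: 72.5568 − 29.1932 = 43.3636.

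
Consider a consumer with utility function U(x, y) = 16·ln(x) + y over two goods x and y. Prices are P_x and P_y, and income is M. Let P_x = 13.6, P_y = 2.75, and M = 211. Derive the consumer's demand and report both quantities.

At the given prices: x* = 16·2.75/13.6 = 3.2353, and y* = 60.7273.

x* = 3.2353, y* = 60.7273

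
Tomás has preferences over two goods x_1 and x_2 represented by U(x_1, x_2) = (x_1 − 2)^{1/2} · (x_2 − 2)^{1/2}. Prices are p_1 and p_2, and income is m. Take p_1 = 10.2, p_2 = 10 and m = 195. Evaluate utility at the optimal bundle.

This is Cobb-Douglas in (x_1−2, x_2−2): tangency gives 0.5·p_2·(x_2−2) = 0.5·p_1·(x_1−2).
After buying the subsistence bundle (2, 2), a share 0.5 of the remaining income goes to x_1: x_1* = 2 + 0.5·(m − 2p_1 − 2p_2)/p_1.
Discretionary income = 195 − 2·10.2 − 2·10 = 154.6; x_1* = 2 + 0.5·154.6/10.2 = 9.5784; x_2* = 2 + 0.5·154.6/10 = 9.73.
Utility at the optimum: U(9.5784, 9.73) = 7.6538.

V = 7.6538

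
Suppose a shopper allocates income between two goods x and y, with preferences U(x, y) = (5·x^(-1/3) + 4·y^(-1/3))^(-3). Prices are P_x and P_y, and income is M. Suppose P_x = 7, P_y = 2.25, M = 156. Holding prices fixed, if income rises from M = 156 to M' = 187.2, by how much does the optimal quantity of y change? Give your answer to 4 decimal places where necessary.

MRS = MU_x/MU_y = (5/4)·(y/x)^(4/3). Set equal to P_x/P_y.
Hence y/x = ((4/5)·P_x/P_y)^(1/(4/3)), i.e. raised to the 0.75 power.
With the ratio pinned down, the budget gives x* = M/(P_x + P_y·(y/x)) and y* = (y/x)·x*.
Numerically y/x = 1.981546, so x* = 156/(7 + 2.25·1.981546) = 13.6144 and y* = 1.981546·13.6144 = 26.9775.
At M' = 187.2: y* = 32.373. Change: 32.373 − 26.9775 = 5.3955.

Δy* = 5.3955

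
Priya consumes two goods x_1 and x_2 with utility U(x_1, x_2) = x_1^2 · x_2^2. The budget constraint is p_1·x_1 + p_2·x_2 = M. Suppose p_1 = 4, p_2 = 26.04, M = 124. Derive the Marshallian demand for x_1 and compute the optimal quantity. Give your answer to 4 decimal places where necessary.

x_1* = 15.5

The MRS is x_2/x_1. Set MRS = p_1/p_2.
So 2·p_2·x_2 = 2·p_1·x_1; combined with the budget, a share 0.5 of income goes to x_1.
Demand: x_1*(p_1,p_2,M) = 0.5·M/p_1 and x_2* = 0.5·M/p_2.
At p_1=4, p_2=26.04, M=124: x_1* = 0.5·124/4 = 15.5.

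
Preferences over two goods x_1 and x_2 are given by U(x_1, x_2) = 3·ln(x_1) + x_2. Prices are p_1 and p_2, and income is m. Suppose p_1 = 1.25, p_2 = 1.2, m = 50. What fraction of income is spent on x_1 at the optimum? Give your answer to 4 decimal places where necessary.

Set MRS = p_1/p_2: (3/x_1)/1 = p_1/p_2.
So x_1*(p_1,p_2) = 3·p_2/p_1, independent of income; and x_2* = (m − 3·p_2)/p_2.
At the given prices: x_1* = 3·1.2/1.25 = 2.88, and x_2* = 38.6667.
Expenditure on x_1: 1.25·2.88 = 3.6; share = 0.072.

share on x_1 = 0.072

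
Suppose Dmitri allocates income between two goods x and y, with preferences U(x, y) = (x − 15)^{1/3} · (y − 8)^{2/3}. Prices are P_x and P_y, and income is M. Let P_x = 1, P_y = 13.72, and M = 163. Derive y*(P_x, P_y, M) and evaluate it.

Let x' = x−15, y' = y−8. MRS = (1/2)·y'/x' = P_x/P_y.
After buying the subsistence bundle (15, 8), a share 1/3 of the remaining income goes to x: x* = 15 + 1/3·(M − 15P_x − 8P_y)/P_x.
Discretionary income = 163 − 15·1 − 8·13.72 = 38.24; y* = 8 + 2/3·38.24/13.72 = 9.8581.

y* = 9.8581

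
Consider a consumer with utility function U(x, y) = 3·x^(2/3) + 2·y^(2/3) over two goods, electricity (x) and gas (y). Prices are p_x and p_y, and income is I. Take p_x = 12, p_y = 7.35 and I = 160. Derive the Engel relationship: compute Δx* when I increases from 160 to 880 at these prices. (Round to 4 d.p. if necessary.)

MRS = MU_x/MU_y = (3/2)·(y/x)^(1/3). Set equal to p_x/p_y.
Solve for the ratio: y/x = [(2/3)·p_x/p_y]^(3).
Substitute y = (y/x)·x into the budget: x* = I/(p_x + p_y·(y/x)).
Numerically y/x = 1.28946, so x* = 160/(12 + 7.35·1.28946) = 7.4496.
At I' = 880: x* = 40.973. Change: 40.973 − 7.4496 = 33.5234.

Δx* = 33.5234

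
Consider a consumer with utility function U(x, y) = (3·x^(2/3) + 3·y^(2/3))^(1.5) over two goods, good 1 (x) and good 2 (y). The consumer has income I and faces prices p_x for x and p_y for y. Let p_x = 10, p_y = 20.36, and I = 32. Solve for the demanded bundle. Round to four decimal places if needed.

x* = 2.5781, y* = 0.3055

Substitute y = (y/x)·x into the budget: x* = I/(p_x + p_y·(y/x)).
Numerically y/x = 0.118486, so x* = 32/(10 + 20.36·0.118486) = 2.5781 and y* = 0.118486·2.5781 = 0.3055.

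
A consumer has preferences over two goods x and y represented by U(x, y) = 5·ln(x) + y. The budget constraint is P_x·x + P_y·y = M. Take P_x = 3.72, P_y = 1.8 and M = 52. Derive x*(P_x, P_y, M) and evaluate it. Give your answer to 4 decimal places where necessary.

At the given prices: x* = 5·1.8/3.72 = 2.4194.

x* = 2.4194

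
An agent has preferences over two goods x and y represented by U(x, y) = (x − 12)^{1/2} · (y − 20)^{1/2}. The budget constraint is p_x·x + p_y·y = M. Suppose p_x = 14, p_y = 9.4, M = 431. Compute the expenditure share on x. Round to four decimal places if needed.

Let x' = x−12, y' = y−20. MRS = y'/x' = p_x/p_y.
Substituting into the budget: x* = 12 + 0.5·(M − 12·p_x − 20·p_y)/p_x, and y* = 20 + 0.5·(…)/p_y.
Discretionary income = 431 − 12·14 − 20·9.4 = 75; x* = 12 + 0.5·75/14 = 14.6786; y* = 20 + 0.5·75/9.4 = 23.9894.
Expenditure on x: 14·14.6786 = 205.5; share = 0.4768.

share on x = 0.4768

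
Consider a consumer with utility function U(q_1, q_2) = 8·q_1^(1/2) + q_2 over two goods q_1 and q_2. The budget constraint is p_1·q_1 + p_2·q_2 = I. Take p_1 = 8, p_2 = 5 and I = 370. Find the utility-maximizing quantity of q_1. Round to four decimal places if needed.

q_1* = 6.25

Utility is quasi-linear in q_2; the FOC for q_1 is 4/√q_1 = p_1/p_2.
Solve: √q_1 = 4·p_2/p_1, so q_1*(p_1,p_2) = (4·p_2/p_1)², and q_2* = (I − p_1·q_1*)/p_2.
Plugging in: q_1* = (4·5/8)² = 6.25.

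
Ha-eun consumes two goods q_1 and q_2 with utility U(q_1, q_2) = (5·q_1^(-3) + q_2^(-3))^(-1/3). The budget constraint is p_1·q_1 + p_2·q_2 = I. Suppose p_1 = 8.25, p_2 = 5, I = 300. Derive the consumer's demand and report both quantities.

q_1* = 24.9177, q_2* = 18.8858

Substitute q_2 = (q_2/q_1)·q_1 into the budget: q_1* = I/(p_1 + p_2·(q_2/q_1)).
Numerically q_2/q_1 = 0.757929, so q_1* = 300/(8.25 + 5·0.757929) = 24.9177 and q_2* = 0.757929·24.9177 = 18.8858.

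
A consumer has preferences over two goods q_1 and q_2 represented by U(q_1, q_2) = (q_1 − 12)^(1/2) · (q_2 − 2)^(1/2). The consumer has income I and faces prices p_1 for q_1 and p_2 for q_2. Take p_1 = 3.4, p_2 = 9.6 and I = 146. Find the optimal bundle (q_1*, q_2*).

Let q_1' = q_1−12, q_2' = q_2−2. MRS = q_2'/q_1' = p_1/p_2.
After buying the subsistence bundle (12, 2), a share 0.5 of the remaining income goes to q_1: q_1* = 12 + 0.5·(I − 12p_1 − 2p_2)/p_1.
Discretionary income = 146 − 12·3.4 − 2·9.6 = 86; q_1* = 12 + 0.5·86/3.4 = 24.6471; q_2* = 2 + 0.5·86/9.6 = 6.4792.

q_1* = 24.6471, q_2* = 6.4792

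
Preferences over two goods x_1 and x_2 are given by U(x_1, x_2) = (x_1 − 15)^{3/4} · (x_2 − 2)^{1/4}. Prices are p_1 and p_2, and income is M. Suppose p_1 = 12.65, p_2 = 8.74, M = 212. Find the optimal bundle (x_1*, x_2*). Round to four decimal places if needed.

x_1* = 15.2828, x_2* = 2.1364

This is Cobb-Douglas in (x_1−15, x_2−2): tangency gives 0.75·p_2·(x_2−2) = 0.25·p_1·(x_1−15).
Substituting into the budget: x_1* = 15 + 0.75·(M − 15·p_1 − 2·p_2)/p_1, and x_2* = 2 + 0.25·(…)/p_2.
Discretionary income = 212 − 15·12.65 − 2·8.74 = 4.77; x_1* = 15 + 0.75·4.77/12.65 = 15.2828; x_2* = 2 + 0.25·4.77/8.74 = 2.1364.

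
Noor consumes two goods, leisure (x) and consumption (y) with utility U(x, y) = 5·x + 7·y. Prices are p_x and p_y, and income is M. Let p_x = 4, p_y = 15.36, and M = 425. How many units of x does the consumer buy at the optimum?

Perfect substitutes: compare marginal utility per dollar. 5/p_x vs 7/p_y → 1.25 vs 0.4557.
x gives more utility per dollar, so spend all income on x: x* = M/p_x, y* = 0.
Numerically: x* = 106.25, y* = 0.

x* = 106.25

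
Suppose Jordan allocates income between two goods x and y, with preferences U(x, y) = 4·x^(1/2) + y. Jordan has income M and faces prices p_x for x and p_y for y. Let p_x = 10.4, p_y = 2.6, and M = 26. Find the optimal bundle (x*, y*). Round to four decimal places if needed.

x* = 0.25, y* = 9

Utility is quasi-linear in y; the FOC for x is 2/√x = p_x/p_y.
Thus x* = (2·p_y/p_x)² — independent of M — with the rest of income spent on y.
Plugging in: x* = (2·2.6/10.4)² = 0.25, y* = 9.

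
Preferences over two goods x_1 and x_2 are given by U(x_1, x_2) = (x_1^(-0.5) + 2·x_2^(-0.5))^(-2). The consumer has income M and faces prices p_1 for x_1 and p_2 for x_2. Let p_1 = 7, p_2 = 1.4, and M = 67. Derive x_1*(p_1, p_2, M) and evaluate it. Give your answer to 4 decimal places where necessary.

MU_x_1 ∝ x_1^(-1.5), MU_x_2 ∝ 2·x_2^(-1.5), so MRS = (1/2)·(x_2/x_1)^(1.5) = p_1/p_2.
Solve for the ratio: x_2/x_1 = [2·p_1/p_2]^(2/3).
With the ratio pinned down, the budget gives x_1* = M/(p_1 + p_2·(x_2/x_1)) and x_2* = (x_2/x_1)·x_1*.
Numerically x_2/x_1 = 4.641589, so x_1* = 67/(7 + 1.4·4.641589) = 4.9636.

x_1* = 4.9636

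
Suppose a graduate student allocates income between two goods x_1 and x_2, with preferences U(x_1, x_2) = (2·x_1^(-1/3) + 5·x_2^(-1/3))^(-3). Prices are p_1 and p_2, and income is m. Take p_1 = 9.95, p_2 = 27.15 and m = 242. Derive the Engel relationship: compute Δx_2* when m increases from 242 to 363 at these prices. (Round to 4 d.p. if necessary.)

Δx_2* = 3.2032

From the CES first-order condition, (2/5)·(x_2/x_1)^(4/3) = p_1/p_2.
Hence x_2/x_1 = ((5/2)·p_1/p_2)^(1/(4/3)), i.e. raised to the 0.75 power.
Substitute x_2 = (x_2/x_1)·x_1 into the budget: x_1* = m/(p_1 + p_2·(x_2/x_1)).
Numerically x_2/x_1 = 0.936472, so x_1* = 242/(9.95 + 27.15·0.936472) = 6.8409 and x_2* = 0.936472·6.8409 = 6.4064.
At m' = 363: x_2* = 9.6095. Change: 9.6095 − 6.4064 = 3.2032.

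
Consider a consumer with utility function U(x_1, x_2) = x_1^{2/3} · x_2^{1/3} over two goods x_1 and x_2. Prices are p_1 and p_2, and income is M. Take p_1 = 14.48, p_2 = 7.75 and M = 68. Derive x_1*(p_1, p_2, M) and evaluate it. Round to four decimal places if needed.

x_1* = 3.1308

The MRS is 2·x_2/x_1. Set MRS = p_1/p_2.
So 2/3·p_2·x_2 = 1/3·p_1·x_1; combined with the budget, a share 2/3 of income goes to x_1.
Demand: x_1*(p_1,p_2,M) = 2/3·M/p_1 and x_2* = 1/3·M/p_2.
At p_1=14.48, p_2=7.75, M=68: x_1* = 2/3·68/14.48 = 3.1308.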